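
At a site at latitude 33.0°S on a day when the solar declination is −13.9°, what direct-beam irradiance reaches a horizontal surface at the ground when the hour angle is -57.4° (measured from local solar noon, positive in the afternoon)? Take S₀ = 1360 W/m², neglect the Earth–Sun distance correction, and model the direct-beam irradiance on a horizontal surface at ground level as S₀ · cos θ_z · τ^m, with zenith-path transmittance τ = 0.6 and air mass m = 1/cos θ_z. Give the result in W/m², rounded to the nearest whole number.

316 W/m²

cos θ_z = sin(-33.0°) sin(-13.9°) + cos(-33.0°) cos(-13.9°) cos(-57.40°) = 0.1308 + 0.4386 = 0.5694.
Air mass m = 1/cos θ_z = 1/0.5694 = 1.756; τ^m = 0.6^1.756 = 0.4078.
Surface direct beam = 1360 × 0.5694 × 0.4078 = 315.79 W/m².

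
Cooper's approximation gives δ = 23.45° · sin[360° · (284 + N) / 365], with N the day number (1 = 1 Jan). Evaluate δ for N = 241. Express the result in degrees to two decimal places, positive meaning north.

+8.86°

360 × (284 + 241) / 365 = 517.808°; sin(517.808°) = 0.3777.
δ = 23.45 × 0.3777 = 8.857° ≈ +8.86°.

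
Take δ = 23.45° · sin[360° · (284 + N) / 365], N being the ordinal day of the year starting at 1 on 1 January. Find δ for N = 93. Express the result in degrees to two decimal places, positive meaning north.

+4.81°

360 × (284 + 93) / 365 = 371.836°; sin(371.836°) = 0.2051.
δ = 23.45 × 0.2051 = 4.810° ≈ +4.81°.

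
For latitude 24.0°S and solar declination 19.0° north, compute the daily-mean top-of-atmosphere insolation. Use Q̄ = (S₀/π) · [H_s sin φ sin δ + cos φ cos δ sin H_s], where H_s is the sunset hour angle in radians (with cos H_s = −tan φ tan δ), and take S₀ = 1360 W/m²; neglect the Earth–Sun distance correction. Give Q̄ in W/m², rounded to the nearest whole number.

cos H_s = −tan(-24.0°) · tan(19.0°) = 0.1533, so H_s = arccos(0.1533) = 81.18°. In radians, H_s = 1.4169.
H_s sin φ sin δ = 1.4169 × -0.4067 × 0.3256 = -0.1876.
cos φ cos δ sin H_s = 0.9135 × 0.9455 × 0.9882 = 0.8535.
Q̄ = (1360/π) × (-0.1876 + 0.8535) = 432.90 × 0.6659 = 288.27 W/m².

288 W/m²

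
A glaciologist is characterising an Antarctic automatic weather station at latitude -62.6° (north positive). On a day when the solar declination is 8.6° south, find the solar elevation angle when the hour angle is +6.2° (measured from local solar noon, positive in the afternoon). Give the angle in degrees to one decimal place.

35.8°

cos θ_z = sin φ sin δ + cos φ cos δ cos H = (-0.8878)(-0.1495) + (0.4602)(0.9888)(0.9942) = 0.5851.
θ_z = arccos(0.5851) = 54.19°, so the elevation is 90° − 54.19° = 35.81°.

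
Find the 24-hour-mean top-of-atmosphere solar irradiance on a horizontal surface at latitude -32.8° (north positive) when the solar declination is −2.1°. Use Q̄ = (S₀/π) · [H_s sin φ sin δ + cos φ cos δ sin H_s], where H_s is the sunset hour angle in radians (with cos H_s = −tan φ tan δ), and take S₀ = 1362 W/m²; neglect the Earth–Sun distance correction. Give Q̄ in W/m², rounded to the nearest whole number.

The sunset hour angle satisfies cos H_s = −tan φ tan δ = -0.0236, giving H_s = 91.35°. In radians, H_s = 1.5944.
H_s sin φ sin δ = 1.5944 × -0.5417 × -0.0366 = 0.0316.
cos φ cos δ sin H_s = 0.8406 × 0.9993 × 0.9997 = 0.8398.
Q̄ = (1362/π) × (0.0316 + 0.8398) = 433.54 × 0.8714 = 377.79 W/m².

378 W/m²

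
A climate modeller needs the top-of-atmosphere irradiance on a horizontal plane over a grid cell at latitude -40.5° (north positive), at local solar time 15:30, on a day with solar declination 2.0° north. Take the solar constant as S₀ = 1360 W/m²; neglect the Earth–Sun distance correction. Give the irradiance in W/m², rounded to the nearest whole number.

598 W/m²

Hour angle H = 15° × (15.5 − 12) = 52.50°.
cos θ_z = sin(-40.5°) sin(2.0°) + cos(-40.5°) cos(2.0°) cos(52.50°) = -0.0227 + 0.4626 = 0.4399.
Top-of-atmosphere irradiance = S₀ cos θ_z = 1360 × 0.4399 = 598.26 W/m².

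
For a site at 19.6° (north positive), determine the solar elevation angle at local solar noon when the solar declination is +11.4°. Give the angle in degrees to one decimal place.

81.8°

At local solar noon the hour angle is zero, so the elevation is 90° − |φ − δ| = 90° − |19.6° − (11.4°)| = 90° − 8.2° = 81.8°.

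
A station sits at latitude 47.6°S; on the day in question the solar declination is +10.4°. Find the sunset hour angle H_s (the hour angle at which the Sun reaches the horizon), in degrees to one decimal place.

cos H_s = −tan(-47.6°) · tan(10.4°) = 0.2010, so H_s = arccos(0.2010) = 78.40°.

78.4°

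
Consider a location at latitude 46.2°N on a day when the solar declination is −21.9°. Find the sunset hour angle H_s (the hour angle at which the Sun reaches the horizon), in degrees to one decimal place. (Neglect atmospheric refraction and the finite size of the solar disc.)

−tan φ tan δ = −(1.0428)(-0.4020) = 0.4192; H_s = arccos(0.4192) = 65.22°.

65.2°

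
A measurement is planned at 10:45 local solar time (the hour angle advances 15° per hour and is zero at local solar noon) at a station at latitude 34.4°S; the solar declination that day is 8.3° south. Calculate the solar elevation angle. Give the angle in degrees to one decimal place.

Hour angle H = 15° × (10.75 − 12) = -18.75°.
cos θ_z = sin φ sin δ + cos φ cos δ cos H = (-0.5650)(-0.1444) + (0.8251)(0.9895)(0.9469) = 0.8547.
θ_z = arccos(0.8547) = 31.27°, so the elevation is 90° − 31.27° = 58.73°.

58.7°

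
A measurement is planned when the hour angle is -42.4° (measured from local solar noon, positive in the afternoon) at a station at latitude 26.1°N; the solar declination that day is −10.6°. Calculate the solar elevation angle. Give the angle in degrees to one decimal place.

With φ = 26.1°, δ = -10.6°, H = -42.40°: sin φ sin δ = -0.0809, cos φ cos δ cos H = 0.6518, so cos θ_z = 0.5709.
θ_z = arccos(0.5709) = 55.19°, so the elevation is 90° − 55.19° = 34.81°.

34.8°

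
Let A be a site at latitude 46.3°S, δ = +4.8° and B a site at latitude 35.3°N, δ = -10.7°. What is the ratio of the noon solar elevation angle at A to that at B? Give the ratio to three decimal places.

A: 90° − |-46.3 − (4.8)| = 38.90°.
B: 90° − |35.3 − (-10.7)| = 44.00°.
Ratio A/B = 38.9000 / 44.0000 = 0.8841.

0.884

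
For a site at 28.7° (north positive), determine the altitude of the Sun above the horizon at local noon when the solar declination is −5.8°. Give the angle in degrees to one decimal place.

55.5°

At local solar noon the hour angle is zero, so the elevation is 90° − |φ − δ| = 90° − |28.7° − (-5.8°)| = 90° − 34.5° = 55.5°.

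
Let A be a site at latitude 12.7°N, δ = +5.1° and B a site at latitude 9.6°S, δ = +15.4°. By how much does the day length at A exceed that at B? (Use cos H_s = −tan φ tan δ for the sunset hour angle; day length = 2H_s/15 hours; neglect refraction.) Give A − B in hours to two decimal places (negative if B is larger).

+0.51 h

A: H_s = arccos(−tan 12.7° · tan 5.1°) = 91.15°, so 2H_s/15 = 12.1533 h.
B: H_s = arccos(−tan -9.6° · tan 15.4°) = 87.33°, so 2H_s/15 = 11.6440 h.
A − B = 12.1533 − 11.6440 = 0.5093 h.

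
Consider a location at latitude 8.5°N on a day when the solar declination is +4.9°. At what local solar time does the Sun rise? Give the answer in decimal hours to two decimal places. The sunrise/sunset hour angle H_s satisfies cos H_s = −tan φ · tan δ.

5.95 h

−tan φ tan δ = −(0.1495)(0.0857) = -0.0128; H_s = arccos(-0.0128) = 90.73°.
Sunrise is at 12 − H_s/15 = 12 − 6.049 = 5.951 h local solar time.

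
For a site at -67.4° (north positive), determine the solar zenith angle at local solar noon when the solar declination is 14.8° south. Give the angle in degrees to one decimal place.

At local solar noon the hour angle is zero, so the zenith angle is |φ − δ| = |-67.4° − (-14.8°)| = 52.6°.

52.6°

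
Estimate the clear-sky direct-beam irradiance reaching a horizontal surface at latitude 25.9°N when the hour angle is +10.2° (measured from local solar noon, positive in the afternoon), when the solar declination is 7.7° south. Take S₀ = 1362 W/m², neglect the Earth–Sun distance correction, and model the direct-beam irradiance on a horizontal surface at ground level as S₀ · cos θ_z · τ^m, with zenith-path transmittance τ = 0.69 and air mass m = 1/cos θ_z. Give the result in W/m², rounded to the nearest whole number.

709 W/m²

cos θ_z = sin(25.9°) sin(-7.7°) + cos(25.9°) cos(-7.7°) cos(10.20°) = -0.0585 + 0.8774 = 0.8189.
Air mass m = 1/cos θ_z = 1/0.8189 = 1.221; τ^m = 0.69^1.221 = 0.6357.
Surface direct beam = 1362 × 0.8189 × 0.6357 = 709.02 W/m².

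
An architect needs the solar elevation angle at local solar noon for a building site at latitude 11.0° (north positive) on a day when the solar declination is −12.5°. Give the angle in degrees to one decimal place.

66.5°

At local solar noon the hour angle is zero, so the elevation is 90° − |φ − δ| = 90° − |11.0° − (-12.5°)| = 90° − 23.5° = 66.5°.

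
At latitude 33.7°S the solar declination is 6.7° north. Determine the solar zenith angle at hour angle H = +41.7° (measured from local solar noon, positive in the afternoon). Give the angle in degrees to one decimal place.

cos θ_z = sin(-33.7°) sin(6.7°) + cos(-33.7°) cos(6.7°) cos(41.70°) = -0.0647 + 0.6169 = 0.5522.
θ_z = arccos(0.5522) = 56.48°.

56.5°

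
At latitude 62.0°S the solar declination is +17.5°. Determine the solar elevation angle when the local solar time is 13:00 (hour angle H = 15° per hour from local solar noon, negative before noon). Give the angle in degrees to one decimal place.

9.6°

Hour angle H = 15° × (13 − 12) = 15.00°.
With φ = -62.0°, δ = 17.5°, H = 15.00°: sin φ sin δ = -0.2655, cos φ cos δ cos H = 0.4325, so cos θ_z = 0.1670.
θ_z = arccos(0.1670) = 80.39°, so the elevation is 90° − 80.39° = 9.61°.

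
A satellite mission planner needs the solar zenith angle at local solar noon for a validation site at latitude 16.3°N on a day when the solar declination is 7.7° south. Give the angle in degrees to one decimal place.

At local solar noon the hour angle is zero, so the zenith angle is |φ − δ| = |16.3° − (-7.7°)| = 24.0°.

24.0°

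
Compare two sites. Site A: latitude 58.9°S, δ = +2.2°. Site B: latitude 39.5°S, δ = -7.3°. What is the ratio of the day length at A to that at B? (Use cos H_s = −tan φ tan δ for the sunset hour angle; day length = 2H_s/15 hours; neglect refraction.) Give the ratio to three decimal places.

0.899

A: H_s = arccos(−tan -58.9° · tan 2.2°) = 86.35°, so 2H_s/15 = 11.5133 h.
B: H_s = arccos(−tan -39.5° · tan -7.3°) = 96.06°, so 2H_s/15 = 12.8080 h.
Ratio A/B = 11.5133 / 12.8080 = 0.8989.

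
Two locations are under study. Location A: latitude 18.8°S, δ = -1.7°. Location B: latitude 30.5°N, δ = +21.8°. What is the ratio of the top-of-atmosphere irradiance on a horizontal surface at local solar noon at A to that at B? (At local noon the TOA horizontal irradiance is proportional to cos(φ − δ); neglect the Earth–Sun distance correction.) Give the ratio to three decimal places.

0.967

A: cos θ_z = cos(-18.8° − (-1.7°)) = 0.9558.
B: cos θ_z = cos(30.5° − (21.8°)) = 0.9885.
Ratio A/B = 0.9558 / 0.9885 = 0.9669.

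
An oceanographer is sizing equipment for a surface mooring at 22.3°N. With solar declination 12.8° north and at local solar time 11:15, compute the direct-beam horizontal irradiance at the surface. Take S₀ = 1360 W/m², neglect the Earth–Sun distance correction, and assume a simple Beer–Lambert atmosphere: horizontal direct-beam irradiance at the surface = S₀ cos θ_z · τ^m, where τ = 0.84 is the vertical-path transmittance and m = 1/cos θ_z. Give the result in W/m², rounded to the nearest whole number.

1101 W/m²

Hour angle H = 15° × (11.25 − 12) = -11.25°.
cos θ_z = sin φ sin δ + cos φ cos δ cos H = (0.3795)(0.2215) + (0.9252)(0.9751)(0.9808) = 0.9689.
Air mass m = 1/cos θ_z = 1/0.9689 = 1.032; τ^m = 0.84^1.032 = 0.8353.
Surface direct beam = 1360 × 0.9689 × 0.8353 = 1100.68 W/m².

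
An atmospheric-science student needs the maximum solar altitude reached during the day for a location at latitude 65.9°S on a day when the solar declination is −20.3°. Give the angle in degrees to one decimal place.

At local solar noon the hour angle is zero, so the elevation is 90° − |φ − δ| = 90° − |-65.9° − (-20.3°)| = 90° − 45.6° = 44.4°.

44.4°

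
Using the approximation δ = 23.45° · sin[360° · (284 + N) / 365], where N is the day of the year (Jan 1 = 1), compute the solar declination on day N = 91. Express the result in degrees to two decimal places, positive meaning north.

+4.02°

360 × (284 + 91) / 365 = 369.863°; sin(369.863°) = 0.1713.
δ = 23.45 × 0.1713 = 4.017° ≈ +4.02°.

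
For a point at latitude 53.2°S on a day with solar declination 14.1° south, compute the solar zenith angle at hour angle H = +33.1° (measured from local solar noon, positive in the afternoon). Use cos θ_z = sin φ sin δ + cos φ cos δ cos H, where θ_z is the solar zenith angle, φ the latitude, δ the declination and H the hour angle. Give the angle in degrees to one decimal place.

47.0°

cos θ_z = sin φ sin δ + cos φ cos δ cos H = (-0.8007)(-0.2436) + (0.5990)(0.9699)(0.8377) = 0.6817.
θ_z = arccos(0.6817) = 47.02°.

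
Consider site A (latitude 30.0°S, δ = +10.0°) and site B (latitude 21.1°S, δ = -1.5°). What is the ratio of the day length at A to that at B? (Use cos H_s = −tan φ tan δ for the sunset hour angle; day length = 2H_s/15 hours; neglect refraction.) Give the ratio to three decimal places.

0.929

A: H_s = arccos(−tan -30.0° · tan 10.0°) = 84.16°, so 2H_s/15 = 11.2213 h.
B: H_s = arccos(−tan -21.1° · tan -1.5°) = 90.58°, so 2H_s/15 = 12.0773 h.
Ratio A/B = 11.2213 / 12.0773 = 0.9291.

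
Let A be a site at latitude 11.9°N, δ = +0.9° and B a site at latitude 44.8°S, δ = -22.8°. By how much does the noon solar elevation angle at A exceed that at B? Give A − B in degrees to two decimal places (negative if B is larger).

A: 90° − |11.9 − (0.9)| = 79.00°.
B: 90° − |-44.8 − (-22.8)| = 68.00°.
A − B = 79.00 − 68.00 = 11.00°.

+11.00°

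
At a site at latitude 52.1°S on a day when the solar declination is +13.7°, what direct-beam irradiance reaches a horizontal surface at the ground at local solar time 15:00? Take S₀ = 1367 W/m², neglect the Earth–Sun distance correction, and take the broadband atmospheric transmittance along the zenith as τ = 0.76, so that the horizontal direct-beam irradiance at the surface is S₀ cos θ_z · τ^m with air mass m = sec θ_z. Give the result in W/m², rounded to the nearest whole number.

100 W/m²

Hour angle H = 15° × (15 − 12) = 45.00°.
cos θ_z = sin φ sin δ + cos φ cos δ cos H = (-0.7891)(0.2368) + (0.6143)(0.9715)(0.7071) = 0.2351.
Air mass m = 1/cos θ_z = 1/0.2351 = 4.254; τ^m = 0.76^4.254 = 0.3112.
Surface direct beam = 1367 × 0.2351 × 0.3112 = 100.01 W/m².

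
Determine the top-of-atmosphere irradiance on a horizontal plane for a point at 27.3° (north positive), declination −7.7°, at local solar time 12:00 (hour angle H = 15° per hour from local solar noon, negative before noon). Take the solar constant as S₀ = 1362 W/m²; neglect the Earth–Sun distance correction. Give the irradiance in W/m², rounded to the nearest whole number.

Hour angle H = 15° × (12 − 12) = 0.00°.
With φ = 27.3°, δ = -7.7°, H = 0.00°: sin φ sin δ = -0.0615, cos φ cos δ cos H = 0.8806, so cos θ_z = 0.8191.
Top-of-atmosphere irradiance = S₀ cos θ_z = 1362 × 0.8191 = 1115.61 W/m².

1116 W/m²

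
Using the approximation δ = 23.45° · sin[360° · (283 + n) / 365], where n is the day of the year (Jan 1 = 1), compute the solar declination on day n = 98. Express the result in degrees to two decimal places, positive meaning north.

+6.38°

360 × (283 + 98) / 365 = 375.781°; sin(375.781°) = 0.2720.
δ = 23.45 × 0.2720 = 6.378° ≈ +6.38°.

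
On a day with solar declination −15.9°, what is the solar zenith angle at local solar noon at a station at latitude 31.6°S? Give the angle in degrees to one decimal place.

At local solar noon the hour angle is zero, so the zenith angle is |φ − δ| = |-31.6° − (-15.9°)| = 15.7°.

15.7°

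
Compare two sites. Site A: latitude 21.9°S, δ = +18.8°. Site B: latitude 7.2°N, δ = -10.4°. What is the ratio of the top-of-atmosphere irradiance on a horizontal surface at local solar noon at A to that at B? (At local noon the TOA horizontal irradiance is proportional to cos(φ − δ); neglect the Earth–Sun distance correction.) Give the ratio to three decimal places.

A: cos θ_z = cos(-21.9° − (18.8°)) = 0.7581.
B: cos θ_z = cos(7.2° − (-10.4°)) = 0.9532.
Ratio A/B = 0.7581 / 0.9532 = 0.7953.

0.795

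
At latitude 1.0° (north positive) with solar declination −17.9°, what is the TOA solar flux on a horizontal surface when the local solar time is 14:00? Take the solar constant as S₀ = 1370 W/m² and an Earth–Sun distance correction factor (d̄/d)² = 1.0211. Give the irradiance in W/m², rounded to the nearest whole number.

1145 W/m²

Hour angle H = 15° × (14 − 12) = 30.00°.
With φ = 1.0°, δ = -17.9°, H = 30.00°: sin φ sin δ = -0.0054, cos φ cos δ cos H = 0.8240, so cos θ_z = 0.8186.
Top-of-atmosphere irradiance = S₀ (d̄/d)² cos θ_z = 1370 × 1.0211 × 0.8186 = 1145.15 W/m².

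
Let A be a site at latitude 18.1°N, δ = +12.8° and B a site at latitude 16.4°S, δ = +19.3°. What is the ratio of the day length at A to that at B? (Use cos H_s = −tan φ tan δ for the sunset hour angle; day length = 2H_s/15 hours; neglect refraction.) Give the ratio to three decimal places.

A: H_s = arccos(−tan 18.1° · tan 12.8°) = 94.26°, so 2H_s/15 = 12.5680 h.
B: H_s = arccos(−tan -16.4° · tan 19.3°) = 84.08°, so 2H_s/15 = 11.2107 h.
Ratio A/B = 12.5680 / 11.2107 = 1.1211.

1.121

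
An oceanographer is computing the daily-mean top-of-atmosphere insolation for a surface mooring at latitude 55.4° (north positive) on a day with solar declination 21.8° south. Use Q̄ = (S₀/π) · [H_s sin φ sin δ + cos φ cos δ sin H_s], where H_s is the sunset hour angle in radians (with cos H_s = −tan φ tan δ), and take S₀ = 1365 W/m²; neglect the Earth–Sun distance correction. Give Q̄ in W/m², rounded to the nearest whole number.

60 W/m²

−tan φ tan δ = −(1.4496)(-0.4000) = 0.5798; H_s = arccos(0.5798) = 54.56°. In radians, H_s = 0.9523.
H_s sin φ sin δ = 0.9523 × 0.8231 × -0.3714 = -0.2911.
cos φ cos δ sin H_s = 0.5678 × 0.9285 × 0.8148 = 0.4296.
Q̄ = (1365/π) × (-0.2911 + 0.4296) = 434.49 × 0.1385 = 60.18 W/m².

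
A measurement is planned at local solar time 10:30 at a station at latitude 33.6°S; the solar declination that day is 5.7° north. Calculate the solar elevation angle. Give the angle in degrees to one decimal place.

45.3°

Hour angle H = 15° × (10.5 − 12) = -22.50°.
cos θ_z = sin(-33.6°) sin(5.7°) + cos(-33.6°) cos(5.7°) cos(-22.50°) = -0.0550 + 0.7657 = 0.7107.
θ_z = arccos(0.7107) = 44.71°, so the elevation is 90° − 44.71° = 45.29°.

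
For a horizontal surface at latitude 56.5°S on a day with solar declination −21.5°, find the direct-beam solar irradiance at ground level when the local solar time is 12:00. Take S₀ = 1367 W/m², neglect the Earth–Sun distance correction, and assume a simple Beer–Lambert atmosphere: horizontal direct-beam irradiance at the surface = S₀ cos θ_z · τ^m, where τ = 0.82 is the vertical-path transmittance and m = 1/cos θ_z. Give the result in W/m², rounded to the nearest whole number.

879 W/m²

Hour angle H = 15° × (12 − 12) = 0.00°.
With φ = -56.5°, δ = -21.5°, H = 0.00°: sin φ sin δ = 0.3056, cos φ cos δ cos H = 0.5135, so cos θ_z = 0.8191.
Air mass m = 1/cos θ_z = 1/0.8191 = 1.221; τ^m = 0.82^1.221 = 0.7848.
Surface direct beam = 1367 × 0.8191 × 0.7848 = 878.75 W/m².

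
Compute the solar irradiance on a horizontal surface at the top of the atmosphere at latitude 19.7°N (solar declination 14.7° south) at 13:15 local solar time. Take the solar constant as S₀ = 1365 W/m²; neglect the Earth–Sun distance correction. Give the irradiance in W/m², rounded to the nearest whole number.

Hour angle H = 15° × (13.25 − 12) = 18.75°.
cos θ_z = sin φ sin δ + cos φ cos δ cos H = (0.3371)(-0.2538) + (0.9415)(0.9673)(0.9469) = 0.7768.
Top-of-atmosphere irradiance = S₀ cos θ_z = 1365 × 0.7768 = 1060.33 W/m².

1060 W/m²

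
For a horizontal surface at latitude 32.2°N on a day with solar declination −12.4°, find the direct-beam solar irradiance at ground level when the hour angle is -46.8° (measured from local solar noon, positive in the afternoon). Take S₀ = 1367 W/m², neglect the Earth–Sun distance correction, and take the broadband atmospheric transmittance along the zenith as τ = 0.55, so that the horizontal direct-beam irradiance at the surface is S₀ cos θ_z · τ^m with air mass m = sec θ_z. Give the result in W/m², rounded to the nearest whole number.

164 W/m²

cos θ_z = sin(32.2°) sin(-12.4°) + cos(32.2°) cos(-12.4°) cos(-46.80°) = -0.1144 + 0.5657 = 0.4513.
Air mass m = 1/cos θ_z = 1/0.4513 = 2.216; τ^m = 0.55^2.216 = 0.2659.
Surface direct beam = 1367 × 0.4513 × 0.2659 = 164.04 W/m².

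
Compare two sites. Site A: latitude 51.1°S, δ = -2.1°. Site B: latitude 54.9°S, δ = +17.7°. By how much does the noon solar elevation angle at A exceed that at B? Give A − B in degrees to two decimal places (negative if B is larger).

A: 90° − |-51.1 − (-2.1)| = 41.00°.
B: 90° − |-54.9 − (17.7)| = 17.40°.
A − B = 41.00 − 17.40 = 23.60°.

+23.60°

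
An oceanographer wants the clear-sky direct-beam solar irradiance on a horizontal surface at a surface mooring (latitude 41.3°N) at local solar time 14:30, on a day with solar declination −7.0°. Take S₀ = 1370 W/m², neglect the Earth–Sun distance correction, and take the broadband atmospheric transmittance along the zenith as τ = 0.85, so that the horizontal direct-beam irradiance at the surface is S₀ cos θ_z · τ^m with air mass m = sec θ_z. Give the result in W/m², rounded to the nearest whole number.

Hour angle H = 15° × (14.5 − 12) = 37.50°.
With φ = 41.3°, δ = -7.0°, H = 37.50°: sin φ sin δ = -0.0804, cos φ cos δ cos H = 0.5916, so cos θ_z = 0.5112.
Air mass m = 1/cos θ_z = 1/0.5112 = 1.956; τ^m = 0.85^1.956 = 0.7277.
Surface direct beam = 1370 × 0.5112 × 0.7277 = 509.64 W/m².

510 W/m²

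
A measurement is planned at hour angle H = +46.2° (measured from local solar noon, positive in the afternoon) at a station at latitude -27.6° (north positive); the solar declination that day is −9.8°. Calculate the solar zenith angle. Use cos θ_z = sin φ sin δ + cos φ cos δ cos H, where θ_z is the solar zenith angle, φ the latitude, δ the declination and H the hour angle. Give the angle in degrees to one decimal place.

With φ = -27.6°, δ = -9.8°, H = 46.20°: sin φ sin δ = 0.0789, cos φ cos δ cos H = 0.6044, so cos θ_z = 0.6833.
θ_z = arccos(0.6833) = 46.90°.

46.9°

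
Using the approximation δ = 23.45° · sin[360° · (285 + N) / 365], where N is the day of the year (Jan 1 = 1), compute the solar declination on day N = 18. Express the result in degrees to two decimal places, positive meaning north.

360 × (285 + 18) / 365 = 298.849°; sin(298.849°) = -0.8759.
δ = 23.45 × -0.8759 = -20.540° ≈ -20.54°.

-20.54°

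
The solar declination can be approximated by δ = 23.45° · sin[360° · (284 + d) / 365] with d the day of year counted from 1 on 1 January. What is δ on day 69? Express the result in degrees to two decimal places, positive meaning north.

-4.81°

360 × (284 + 69) / 365 = 348.164°; sin(348.164°) = -0.2051.
δ = 23.45 × -0.2051 = -4.810° ≈ -4.81°.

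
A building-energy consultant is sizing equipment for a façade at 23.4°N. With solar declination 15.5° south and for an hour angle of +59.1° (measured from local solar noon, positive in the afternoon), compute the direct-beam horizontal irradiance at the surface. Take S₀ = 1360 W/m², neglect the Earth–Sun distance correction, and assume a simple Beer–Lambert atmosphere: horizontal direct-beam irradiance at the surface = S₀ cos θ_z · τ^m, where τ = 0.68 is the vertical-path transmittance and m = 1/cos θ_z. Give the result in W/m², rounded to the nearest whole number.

156 W/m²

cos θ_z = sin(23.4°) sin(-15.5°) + cos(23.4°) cos(-15.5°) cos(59.10°) = -0.1061 + 0.4542 = 0.3481.
Air mass m = 1/cos θ_z = 1/0.3481 = 2.873; τ^m = 0.68^2.873 = 0.3302.
Surface direct beam = 1360 × 0.3481 × 0.3302 = 156.32 W/m².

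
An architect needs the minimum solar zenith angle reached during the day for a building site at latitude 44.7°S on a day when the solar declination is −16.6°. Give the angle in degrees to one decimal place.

28.1°

At local solar noon the hour angle is zero, so the zenith angle is |φ − δ| = |-44.7° − (-16.6°)| = 28.1°.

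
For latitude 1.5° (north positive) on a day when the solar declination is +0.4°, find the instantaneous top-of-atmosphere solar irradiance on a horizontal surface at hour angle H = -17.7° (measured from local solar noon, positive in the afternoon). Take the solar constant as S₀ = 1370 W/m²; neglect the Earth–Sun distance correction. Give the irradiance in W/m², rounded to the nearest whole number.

cos θ_z = sin(1.5°) sin(0.4°) + cos(1.5°) cos(0.4°) cos(-17.70°) = 0.0002 + 0.9523 = 0.9525.
Top-of-atmosphere irradiance = S₀ cos θ_z = 1370 × 0.9525 = 1304.92 W/m².

1305 W/m²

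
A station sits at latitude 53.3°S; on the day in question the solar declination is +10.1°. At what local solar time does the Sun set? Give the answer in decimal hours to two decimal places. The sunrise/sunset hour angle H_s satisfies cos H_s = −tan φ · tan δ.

The sunset hour angle satisfies cos H_s = −tan φ tan δ = 0.2390, giving H_s = 76.17°.
Sunset is at 12 + H_s/15 = 12 + 5.078 = 17.078 h local solar time.

17.08 h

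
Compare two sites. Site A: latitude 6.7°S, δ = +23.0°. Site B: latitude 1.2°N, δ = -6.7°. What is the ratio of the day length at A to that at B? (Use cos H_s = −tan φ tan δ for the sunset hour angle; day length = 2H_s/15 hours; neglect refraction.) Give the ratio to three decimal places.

A: H_s = arccos(−tan -6.7° · tan 23.0°) = 87.14°, so 2H_s/15 = 11.6187 h.
B: H_s = arccos(−tan 1.2° · tan -6.7°) = 89.86°, so 2H_s/15 = 11.9813 h.
Ratio A/B = 11.6187 / 11.9813 = 0.9697.

0.970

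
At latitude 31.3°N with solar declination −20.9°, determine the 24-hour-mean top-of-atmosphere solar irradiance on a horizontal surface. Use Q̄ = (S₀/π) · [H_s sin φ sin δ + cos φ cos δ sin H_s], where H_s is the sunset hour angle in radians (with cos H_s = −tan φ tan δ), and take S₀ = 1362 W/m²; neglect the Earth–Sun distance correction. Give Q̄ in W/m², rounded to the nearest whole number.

−tan φ tan δ = −(0.6080)(-0.3819) = 0.2322; H_s = arccos(0.2322) = 76.57°. In radians, H_s = 1.3364.
H_s sin φ sin δ = 1.3364 × 0.5195 × -0.3567 = -0.2476.
cos φ cos δ sin H_s = 0.8545 × 0.9342 × 0.9727 = 0.7765.
Q̄ = (1362/π) × (-0.2476 + 0.7765) = 433.54 × 0.5289 = 229.30 W/m².

229 W/m²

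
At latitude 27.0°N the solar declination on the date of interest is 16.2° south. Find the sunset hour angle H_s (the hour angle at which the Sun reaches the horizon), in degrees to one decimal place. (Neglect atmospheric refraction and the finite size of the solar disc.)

81.5°

−tan φ tan δ = −(0.5095)(-0.2905) = 0.1480; H_s = arccos(0.1480) = 81.49°.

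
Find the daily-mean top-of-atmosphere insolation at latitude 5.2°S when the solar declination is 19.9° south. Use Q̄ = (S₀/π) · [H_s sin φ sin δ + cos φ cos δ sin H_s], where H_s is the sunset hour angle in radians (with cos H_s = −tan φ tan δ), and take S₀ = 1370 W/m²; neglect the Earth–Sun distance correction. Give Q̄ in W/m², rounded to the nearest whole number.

−tan φ tan δ = −(-0.0910)(-0.3620) = -0.0329; H_s = arccos(-0.0329) = 91.89°. In radians, H_s = 1.6038.
H_s sin φ sin δ = 1.6038 × -0.0906 × -0.3404 = 0.0495.
cos φ cos δ sin H_s = 0.9959 × 0.9403 × 0.9995 = 0.9360.
Q̄ = (1370/π) × (0.0495 + 0.9360) = 436.08 × 0.9855 = 429.76 W/m².

430 W/m²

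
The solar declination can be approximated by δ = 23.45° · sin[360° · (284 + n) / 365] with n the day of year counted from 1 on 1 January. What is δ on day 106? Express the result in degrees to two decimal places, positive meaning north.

360 × (284 + 106) / 365 = 384.658°; sin(384.658°) = 0.4172.
δ = 23.45 × 0.4172 = 9.783° ≈ +9.78°.

+9.78°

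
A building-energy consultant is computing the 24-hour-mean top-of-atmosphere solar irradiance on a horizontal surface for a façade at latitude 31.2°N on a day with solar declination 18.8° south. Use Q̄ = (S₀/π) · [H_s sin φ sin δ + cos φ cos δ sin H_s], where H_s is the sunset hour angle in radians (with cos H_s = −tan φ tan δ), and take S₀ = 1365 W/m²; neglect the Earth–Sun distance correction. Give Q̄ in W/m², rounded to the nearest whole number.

245 W/m²

cos H_s = −tan(31.2°) · tan(-18.8°) = 0.2062, so H_s = arccos(0.2062) = 78.10°. In radians, H_s = 1.3631.
H_s sin φ sin δ = 1.3631 × 0.5180 × -0.3223 = -0.2276.
cos φ cos δ sin H_s = 0.8554 × 0.9466 × 0.9785 = 0.7923.
Q̄ = (1365/π) × (-0.2276 + 0.7923) = 434.49 × 0.5647 = 245.36 W/m².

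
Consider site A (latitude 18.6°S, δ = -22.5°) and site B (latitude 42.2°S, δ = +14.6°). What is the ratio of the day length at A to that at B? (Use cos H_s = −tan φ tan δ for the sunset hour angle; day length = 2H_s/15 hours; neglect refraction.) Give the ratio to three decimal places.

1.284

A: H_s = arccos(−tan -18.6° · tan -22.5°) = 98.01°, so 2H_s/15 = 13.0680 h.
B: H_s = arccos(−tan -42.2° · tan 14.6°) = 76.34°, so 2H_s/15 = 10.1787 h.
Ratio A/B = 13.0680 / 10.1787 = 1.2839.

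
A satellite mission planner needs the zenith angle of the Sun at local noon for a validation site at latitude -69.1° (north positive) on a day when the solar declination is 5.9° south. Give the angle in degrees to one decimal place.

At local solar noon the hour angle is zero, so the zenith angle is |φ − δ| = |-69.1° − (-5.9°)| = 63.2°.

63.2°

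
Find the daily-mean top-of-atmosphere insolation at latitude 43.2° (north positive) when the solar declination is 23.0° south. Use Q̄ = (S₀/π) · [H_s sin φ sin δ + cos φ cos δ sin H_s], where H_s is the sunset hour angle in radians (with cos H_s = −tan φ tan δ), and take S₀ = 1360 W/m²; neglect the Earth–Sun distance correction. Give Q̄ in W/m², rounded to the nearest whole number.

−tan φ tan δ = −(0.9391)(-0.4245) = 0.3986; H_s = arccos(0.3986) = 66.51°. In radians, H_s = 1.1608.
H_s sin φ sin δ = 1.1608 × 0.6845 × -0.3907 = -0.3104.
cos φ cos δ sin H_s = 0.7290 × 0.9205 × 0.9171 = 0.6154.
Q̄ = (1360/π) × (-0.3104 + 0.6154) = 432.90 × 0.3050 = 132.03 W/m².

132 W/m²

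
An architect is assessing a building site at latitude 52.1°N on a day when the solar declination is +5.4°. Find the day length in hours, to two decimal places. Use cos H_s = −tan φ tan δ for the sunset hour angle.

−tan φ tan δ = −(1.2846)(0.0945) = -0.1214; H_s = arccos(-0.1214) = 96.97°.
Day length = 2 H_s / 15° h⁻¹ = 193.94° / 15 = 12.929 h.

12.93 hours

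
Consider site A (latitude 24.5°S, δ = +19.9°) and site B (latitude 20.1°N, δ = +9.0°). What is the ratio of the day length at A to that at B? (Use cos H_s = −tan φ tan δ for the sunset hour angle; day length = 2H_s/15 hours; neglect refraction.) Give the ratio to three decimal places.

A: H_s = arccos(−tan -24.5° · tan 19.9°) = 80.50°, so 2H_s/15 = 10.7333 h.
B: H_s = arccos(−tan 20.1° · tan 9.0°) = 93.32°, so 2H_s/15 = 12.4427 h.
Ratio A/B = 10.7333 / 12.4427 = 0.8626.

0.863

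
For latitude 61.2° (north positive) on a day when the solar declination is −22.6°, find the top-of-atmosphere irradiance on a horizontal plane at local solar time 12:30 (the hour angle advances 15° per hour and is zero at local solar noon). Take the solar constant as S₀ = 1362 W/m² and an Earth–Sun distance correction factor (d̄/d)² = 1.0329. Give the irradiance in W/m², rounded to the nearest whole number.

Hour angle H = 15° × (12.5 − 12) = 7.50°.
cos θ_z = sin(61.2°) sin(-22.6°) + cos(61.2°) cos(-22.6°) cos(7.50°) = -0.3368 + 0.4410 = 0.1042.
Top-of-atmosphere irradiance = S₀ (d̄/d)² cos θ_z = 1362 × 1.0329 × 0.1042 = 146.59 W/m².

147 W/m²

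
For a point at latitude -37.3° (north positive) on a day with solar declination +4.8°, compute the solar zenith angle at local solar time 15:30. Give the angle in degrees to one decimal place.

Hour angle H = 15° × (15.5 − 12) = 52.50°.
cos θ_z = sin φ sin δ + cos φ cos δ cos H = (-0.6060)(0.0837) + (0.7955)(0.9965)(0.6088) = 0.4319.
θ_z = arccos(0.4319) = 64.41°.

64.4°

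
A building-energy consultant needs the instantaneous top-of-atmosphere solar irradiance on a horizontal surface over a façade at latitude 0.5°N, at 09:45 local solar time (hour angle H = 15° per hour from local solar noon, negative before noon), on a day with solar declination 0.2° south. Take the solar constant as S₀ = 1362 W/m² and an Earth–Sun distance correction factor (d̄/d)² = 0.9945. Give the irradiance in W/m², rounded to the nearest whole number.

Hour angle H = 15° × (9.75 − 12) = -33.75°.
cos θ_z = sin φ sin δ + cos φ cos δ cos H = (0.0087)(-0.0035) + (1.0000)(1.0000)(0.8315) = 0.8315.
Top-of-atmosphere irradiance = S₀ (d̄/d)² cos θ_z = 1362 × 0.9945 × 0.8315 = 1126.27 W/m².

1126 W/m²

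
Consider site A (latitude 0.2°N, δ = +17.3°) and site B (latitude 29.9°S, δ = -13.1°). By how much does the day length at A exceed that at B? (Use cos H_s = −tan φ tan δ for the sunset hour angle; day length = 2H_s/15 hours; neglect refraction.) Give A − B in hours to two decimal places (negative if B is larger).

A: H_s = arccos(−tan 0.2° · tan 17.3°) = 90.06°, so 2H_s/15 = 12.0080 h.
B: H_s = arccos(−tan -29.9° · tan -13.1°) = 97.69°, so 2H_s/15 = 13.0253 h.
A − B = 12.0080 − 13.0253 = -1.0173 h.

-1.02 h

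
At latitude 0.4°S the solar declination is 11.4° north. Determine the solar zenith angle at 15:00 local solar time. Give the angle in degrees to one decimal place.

46.2°

Hour angle H = 15° × (15 − 12) = 45.00°.
cos θ_z = sin(-0.4°) sin(11.4°) + cos(-0.4°) cos(11.4°) cos(45.00°) = -0.0014 + 0.6931 = 0.6917.
θ_z = arccos(0.6917) = 46.24°.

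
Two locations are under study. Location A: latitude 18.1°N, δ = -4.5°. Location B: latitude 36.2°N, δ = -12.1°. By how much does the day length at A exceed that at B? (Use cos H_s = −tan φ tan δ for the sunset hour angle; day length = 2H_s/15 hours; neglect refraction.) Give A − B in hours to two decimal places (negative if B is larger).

A: H_s = arccos(−tan 18.1° · tan -4.5°) = 88.53°, so 2H_s/15 = 11.8040 h.
B: H_s = arccos(−tan 36.2° · tan -12.1°) = 80.97°, so 2H_s/15 = 10.7960 h.
A − B = 11.8040 − 10.7960 = 1.0080 h.

+1.01 h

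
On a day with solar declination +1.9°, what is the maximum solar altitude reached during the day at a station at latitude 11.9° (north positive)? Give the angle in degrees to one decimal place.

At local solar noon the hour angle is zero, so the elevation is 90° − |φ − δ| = 90° − |11.9° − (1.9°)| = 90° − 10.0° = 80.0°.

80.0°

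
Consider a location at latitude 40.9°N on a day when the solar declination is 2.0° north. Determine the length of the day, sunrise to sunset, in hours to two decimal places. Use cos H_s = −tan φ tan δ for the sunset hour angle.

The sunset hour angle satisfies cos H_s = −tan φ tan δ = -0.0302, giving H_s = 91.73°.
Day length = 2 H_s / 15° h⁻¹ = 183.46° / 15 = 12.231 h.

12.23 hours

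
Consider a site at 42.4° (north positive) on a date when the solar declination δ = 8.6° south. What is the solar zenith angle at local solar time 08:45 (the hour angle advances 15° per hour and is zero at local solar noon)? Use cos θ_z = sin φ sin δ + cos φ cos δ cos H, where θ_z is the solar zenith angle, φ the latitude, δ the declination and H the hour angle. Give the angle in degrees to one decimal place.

67.6°

Hour angle H = 15° × (8.75 − 12) = -48.75°.
With φ = 42.4°, δ = -8.6°, H = -48.75°: sin φ sin δ = -0.1008, cos φ cos δ cos H = 0.4814, so cos θ_z = 0.3806.
θ_z = arccos(0.3806) = 67.63°.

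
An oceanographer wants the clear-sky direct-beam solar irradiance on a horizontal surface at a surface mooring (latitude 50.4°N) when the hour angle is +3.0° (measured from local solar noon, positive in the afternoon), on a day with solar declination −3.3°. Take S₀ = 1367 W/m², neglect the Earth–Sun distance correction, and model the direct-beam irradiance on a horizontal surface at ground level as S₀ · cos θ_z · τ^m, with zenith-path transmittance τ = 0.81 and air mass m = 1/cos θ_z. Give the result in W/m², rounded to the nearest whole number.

566 W/m²

cos θ_z = sin(50.4°) sin(-3.3°) + cos(50.4°) cos(-3.3°) cos(3.00°) = -0.0444 + 0.6355 = 0.5911.
Air mass m = 1/cos θ_z = 1/0.5911 = 1.692; τ^m = 0.81^1.692 = 0.7001.
Surface direct beam = 1367 × 0.5911 × 0.7001 = 565.70 W/m².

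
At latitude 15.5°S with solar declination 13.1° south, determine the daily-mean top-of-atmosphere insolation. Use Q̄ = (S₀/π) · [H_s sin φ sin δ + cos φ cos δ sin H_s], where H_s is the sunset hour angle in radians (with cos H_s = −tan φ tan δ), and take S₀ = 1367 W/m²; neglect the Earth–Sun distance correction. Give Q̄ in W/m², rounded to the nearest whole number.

451 W/m²

The sunset hour angle satisfies cos H_s = −tan φ tan δ = -0.0645, giving H_s = 93.70°. In radians, H_s = 1.6354.
H_s sin φ sin δ = 1.6354 × -0.2672 × -0.2267 = 0.0991.
cos φ cos δ sin H_s = 0.9636 × 0.9740 × 0.9979 = 0.9366.
Q̄ = (1367/π) × (0.0991 + 0.9366) = 435.13 × 1.0357 = 450.66 W/m².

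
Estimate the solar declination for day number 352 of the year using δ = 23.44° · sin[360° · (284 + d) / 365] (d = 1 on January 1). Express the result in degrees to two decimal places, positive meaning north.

-23.41°

360 × (284 + 352) / 365 = 627.288°; sin(627.288°) = -0.9989.
δ = 23.44 × -0.9989 = -23.414° ≈ -23.41°.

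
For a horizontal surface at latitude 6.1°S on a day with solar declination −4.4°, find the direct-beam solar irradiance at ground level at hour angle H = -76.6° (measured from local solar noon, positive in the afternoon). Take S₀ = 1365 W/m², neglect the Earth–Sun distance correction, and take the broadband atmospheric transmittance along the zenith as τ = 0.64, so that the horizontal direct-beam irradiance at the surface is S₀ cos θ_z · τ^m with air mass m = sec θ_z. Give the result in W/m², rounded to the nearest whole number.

cos θ_z = sin(-6.1°) sin(-4.4°) + cos(-6.1°) cos(-4.4°) cos(-76.60°) = 0.0082 + 0.2298 = 0.2380.
Air mass m = 1/cos θ_z = 1/0.2380 = 4.202; τ^m = 0.64^4.202 = 0.1533.
Surface direct beam = 1365 × 0.2380 × 0.1533 = 49.80 W/m².

50 W/m²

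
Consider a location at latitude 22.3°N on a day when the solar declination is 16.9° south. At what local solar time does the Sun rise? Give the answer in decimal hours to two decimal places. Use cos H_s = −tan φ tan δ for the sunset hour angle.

−tan φ tan δ = −(0.4101)(-0.3038) = 0.1246; H_s = arccos(0.1246) = 82.84°.
Sunrise is at 12 − H_s/15 = 12 − 5.523 = 6.477 h local solar time.

6.48 h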